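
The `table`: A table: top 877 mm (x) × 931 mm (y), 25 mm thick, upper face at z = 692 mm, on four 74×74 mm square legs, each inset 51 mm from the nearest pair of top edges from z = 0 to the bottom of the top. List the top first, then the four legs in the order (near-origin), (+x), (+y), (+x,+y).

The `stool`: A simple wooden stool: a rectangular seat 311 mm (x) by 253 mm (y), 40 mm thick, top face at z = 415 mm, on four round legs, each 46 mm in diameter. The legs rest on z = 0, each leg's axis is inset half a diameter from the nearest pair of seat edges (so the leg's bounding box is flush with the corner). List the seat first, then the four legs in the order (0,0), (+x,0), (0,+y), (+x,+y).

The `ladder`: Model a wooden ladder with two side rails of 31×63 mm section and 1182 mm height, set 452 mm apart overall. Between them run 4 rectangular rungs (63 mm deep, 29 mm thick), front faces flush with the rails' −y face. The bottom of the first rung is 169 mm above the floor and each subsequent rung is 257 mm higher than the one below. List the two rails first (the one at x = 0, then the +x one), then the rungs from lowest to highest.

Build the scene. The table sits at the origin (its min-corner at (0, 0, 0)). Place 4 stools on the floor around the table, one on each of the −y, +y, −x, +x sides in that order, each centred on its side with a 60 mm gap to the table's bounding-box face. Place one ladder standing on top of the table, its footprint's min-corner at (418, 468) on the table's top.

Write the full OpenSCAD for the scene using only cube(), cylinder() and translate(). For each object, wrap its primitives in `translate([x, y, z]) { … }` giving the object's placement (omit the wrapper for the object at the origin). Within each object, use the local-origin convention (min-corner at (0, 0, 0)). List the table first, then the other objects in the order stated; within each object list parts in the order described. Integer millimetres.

translate([0, 0, 667]) cube([877, 931, 25]);
translate([51, 51, 0]) cube([74, 74, 667]);
translate([752, 51, 0]) cube([74, 74, 667]);
translate([51, 806, 0]) cube([74, 74, 667]);
translate([752, 806, 0]) cube([74, 74, 667]);
translate([283, -313, 0]) {
  translate([0, 0, 375]) cube([311, 253, 40]);
  translate([23, 23, 0]) cylinder(h = 375, r = 23);
  translate([288, 23, 0]) cylinder(h = 375, r = 23);
  translate([23, 230, 0]) cylinder(h = 375, r = 23);
  translate([288, 230, 0]) cylinder(h = 375, r = 23);
}
translate([283, 991, 0]) {
  translate([0, 0, 375]) cube([311, 253, 40]);
  translate([23, 23, 0]) cylinder(h = 375, r = 23);
  translate([288, 23, 0]) cylinder(h = 375, r = 23);
  translate([23, 230, 0]) cylinder(h = 375, r = 23);
  translate([288, 230, 0]) cylinder(h = 375, r = 23);
}
translate([-371, 339, 0]) {
  translate([0, 0, 375]) cube([311, 253, 40]);
  translate([23, 23, 0]) cylinder(h = 375, r = 23);
  translate([288, 23, 0]) cylinder(h = 375, r = 23);
  translate([23, 230, 0]) cylinder(h = 375, r = 23);
  translate([288, 230, 0]) cylinder(h = 375, r = 23);
}
translate([937, 339, 0]) {
  translate([0, 0, 375]) cube([311, 253, 40]);
  translate([23, 23, 0]) cylinder(h = 375, r = 23);
  translate([288, 23, 0]) cylinder(h = 375, r = 23);
  translate([23, 230, 0]) cylinder(h = 375, r = 23);
  translate([288, 230, 0]) cylinder(h = 375, r = 23);
}
translate([418, 468, 692]) {
  cube([31, 63, 1182]);
  translate([421, 0, 0]) cube([31, 63, 1182]);
  translate([31, 0, 169]) cube([390, 63, 29]);
  translate([31, 0, 426]) cube([390, 63, 29]);
  translate([31, 0, 683]) cube([390, 63, 29]);
  translate([31, 0, 940]) cube([390, 63, 29]);
}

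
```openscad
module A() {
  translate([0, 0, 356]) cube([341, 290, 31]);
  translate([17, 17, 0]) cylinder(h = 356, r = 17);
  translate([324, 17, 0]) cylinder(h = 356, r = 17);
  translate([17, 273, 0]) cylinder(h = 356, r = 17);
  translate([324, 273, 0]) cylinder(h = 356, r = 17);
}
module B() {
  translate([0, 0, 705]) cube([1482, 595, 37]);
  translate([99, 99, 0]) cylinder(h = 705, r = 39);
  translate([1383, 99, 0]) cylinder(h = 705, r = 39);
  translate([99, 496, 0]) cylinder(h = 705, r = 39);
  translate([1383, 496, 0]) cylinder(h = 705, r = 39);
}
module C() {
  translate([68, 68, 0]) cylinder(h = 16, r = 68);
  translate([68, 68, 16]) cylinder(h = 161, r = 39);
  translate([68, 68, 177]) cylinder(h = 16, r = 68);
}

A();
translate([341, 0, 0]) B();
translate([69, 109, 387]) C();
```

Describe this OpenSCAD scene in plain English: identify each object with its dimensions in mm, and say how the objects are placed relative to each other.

A is a four-legged stool. The seat is 341×290 mm, 31 mm thick, top at z = 387 mm. It stands on four round legs, each 34 mm in diameter, from z = 0 to the seat underside, each leg's axis is inset half a diameter from the nearest pair of seat edges (so the leg's bounding box is flush with the corner).

B is a rectangular dining table. The top is 1482×595×37 mm with its upper surface at z = 742 mm. It stands on four round legs of 78 mm diameter, each leg's bounding box inset 60 mm from the nearest pair of top edges, running from the floor to the underside of the top.

C is a spool: two coaxial disc flanges of radius 68 mm and thickness 16 mm, joined by a core cylinder of radius 39 mm and height 161 mm. The lower flange rests on z = 0 and the three cylinders share a vertical axis.

The table is against the stool's +x side, with their −y faces flush. The spool is on top of the stool.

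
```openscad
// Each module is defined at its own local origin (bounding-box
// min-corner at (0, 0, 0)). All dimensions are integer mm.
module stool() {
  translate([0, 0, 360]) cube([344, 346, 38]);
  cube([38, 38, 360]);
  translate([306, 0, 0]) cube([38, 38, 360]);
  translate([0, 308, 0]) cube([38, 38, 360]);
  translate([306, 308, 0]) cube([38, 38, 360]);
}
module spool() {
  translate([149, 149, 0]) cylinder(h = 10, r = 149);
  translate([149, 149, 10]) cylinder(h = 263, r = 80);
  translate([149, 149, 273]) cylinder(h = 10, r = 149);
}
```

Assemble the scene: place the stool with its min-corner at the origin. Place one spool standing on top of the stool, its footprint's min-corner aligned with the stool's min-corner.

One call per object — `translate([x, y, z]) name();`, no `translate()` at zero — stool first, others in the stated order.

stool();
translate([0, 0, 398]) spool();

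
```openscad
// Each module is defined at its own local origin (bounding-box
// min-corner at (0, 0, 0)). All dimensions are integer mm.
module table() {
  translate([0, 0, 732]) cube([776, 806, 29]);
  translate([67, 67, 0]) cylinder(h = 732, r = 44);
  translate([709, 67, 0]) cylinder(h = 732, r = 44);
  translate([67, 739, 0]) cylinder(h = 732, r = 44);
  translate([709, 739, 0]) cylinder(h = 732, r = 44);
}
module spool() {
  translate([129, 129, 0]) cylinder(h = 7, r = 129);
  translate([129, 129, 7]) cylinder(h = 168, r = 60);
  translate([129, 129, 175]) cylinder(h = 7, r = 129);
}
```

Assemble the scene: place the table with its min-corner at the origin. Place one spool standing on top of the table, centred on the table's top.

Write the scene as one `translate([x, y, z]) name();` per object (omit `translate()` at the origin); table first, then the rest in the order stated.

table();
translate([259, 274, 761]) spool();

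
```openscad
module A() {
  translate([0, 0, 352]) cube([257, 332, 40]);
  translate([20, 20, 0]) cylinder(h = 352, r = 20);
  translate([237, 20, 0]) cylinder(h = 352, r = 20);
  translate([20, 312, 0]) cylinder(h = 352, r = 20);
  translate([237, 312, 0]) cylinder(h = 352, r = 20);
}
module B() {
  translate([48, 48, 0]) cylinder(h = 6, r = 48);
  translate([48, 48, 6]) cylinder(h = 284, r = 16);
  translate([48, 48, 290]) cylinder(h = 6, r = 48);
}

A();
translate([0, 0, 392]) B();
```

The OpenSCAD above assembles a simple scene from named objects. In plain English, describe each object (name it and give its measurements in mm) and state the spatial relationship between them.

A is a four-legged stool. The seat is a 257×332×40 mm slab whose top surface is at z = 392 mm; four round legs, each 40 mm in diameter, run from the floor (z = 0) to the underside of the seat, each leg's axis is inset half a diameter from the nearest pair of seat edges (so the leg's bounding box is flush with the corner).

B is a spool: two coaxial disc flanges of radius 48 mm and thickness 6 mm, joined by a core cylinder of radius 16 mm and height 284 mm. The lower flange rests on z = 0 and the three cylinders share a vertical axis.

The spool is on top of the stool.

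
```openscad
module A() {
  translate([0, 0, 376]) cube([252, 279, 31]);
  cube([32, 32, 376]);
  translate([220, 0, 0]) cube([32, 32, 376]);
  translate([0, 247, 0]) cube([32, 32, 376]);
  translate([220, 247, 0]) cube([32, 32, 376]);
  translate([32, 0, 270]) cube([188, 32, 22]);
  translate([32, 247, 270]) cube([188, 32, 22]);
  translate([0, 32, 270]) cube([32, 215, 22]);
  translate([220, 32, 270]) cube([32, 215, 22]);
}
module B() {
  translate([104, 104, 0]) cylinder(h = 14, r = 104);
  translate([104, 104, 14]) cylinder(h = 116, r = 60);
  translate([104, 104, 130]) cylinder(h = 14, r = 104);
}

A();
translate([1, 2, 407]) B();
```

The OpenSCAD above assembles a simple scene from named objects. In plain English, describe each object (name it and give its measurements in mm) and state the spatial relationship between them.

A is a simple wooden stool: a rectangular seat 252 mm (x) by 279 mm (y), 31 mm thick, top face at z = 407 mm, on four square legs, each 32×32 mm in cross-section. The legs rest on z = 0, each flush with a corner of the seat. Four stretchers, 32 mm wide and 22 mm tall, connect adjacent legs with their undersides at z = 270 mm, each running between the inner faces of the legs it joins and aligned with the legs' outer faces on the other axis.

B is a spool: two coaxial disc flanges of radius 104 mm and thickness 14 mm, joined by a core cylinder of radius 60 mm and height 116 mm. The lower flange rests on z = 0 and the three cylinders share a vertical axis.

The spool is on top of the stool.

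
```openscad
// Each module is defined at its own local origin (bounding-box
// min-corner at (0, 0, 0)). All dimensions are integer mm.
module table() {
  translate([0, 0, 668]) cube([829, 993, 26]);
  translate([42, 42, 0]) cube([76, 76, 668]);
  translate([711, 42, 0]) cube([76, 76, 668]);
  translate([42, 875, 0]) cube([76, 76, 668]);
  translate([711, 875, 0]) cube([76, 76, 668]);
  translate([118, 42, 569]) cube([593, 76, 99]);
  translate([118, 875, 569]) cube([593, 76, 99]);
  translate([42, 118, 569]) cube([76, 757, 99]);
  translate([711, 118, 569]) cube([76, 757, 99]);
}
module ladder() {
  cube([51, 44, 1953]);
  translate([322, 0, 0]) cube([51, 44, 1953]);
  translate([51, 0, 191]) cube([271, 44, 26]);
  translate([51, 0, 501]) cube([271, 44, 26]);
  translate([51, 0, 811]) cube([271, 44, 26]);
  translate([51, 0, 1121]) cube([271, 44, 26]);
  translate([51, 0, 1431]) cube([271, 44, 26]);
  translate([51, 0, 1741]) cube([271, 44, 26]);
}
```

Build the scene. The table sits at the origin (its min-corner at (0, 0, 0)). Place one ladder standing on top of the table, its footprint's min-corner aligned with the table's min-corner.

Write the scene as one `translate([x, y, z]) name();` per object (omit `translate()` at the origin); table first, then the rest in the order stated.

table();
translate([0, 0, 694]) ladder();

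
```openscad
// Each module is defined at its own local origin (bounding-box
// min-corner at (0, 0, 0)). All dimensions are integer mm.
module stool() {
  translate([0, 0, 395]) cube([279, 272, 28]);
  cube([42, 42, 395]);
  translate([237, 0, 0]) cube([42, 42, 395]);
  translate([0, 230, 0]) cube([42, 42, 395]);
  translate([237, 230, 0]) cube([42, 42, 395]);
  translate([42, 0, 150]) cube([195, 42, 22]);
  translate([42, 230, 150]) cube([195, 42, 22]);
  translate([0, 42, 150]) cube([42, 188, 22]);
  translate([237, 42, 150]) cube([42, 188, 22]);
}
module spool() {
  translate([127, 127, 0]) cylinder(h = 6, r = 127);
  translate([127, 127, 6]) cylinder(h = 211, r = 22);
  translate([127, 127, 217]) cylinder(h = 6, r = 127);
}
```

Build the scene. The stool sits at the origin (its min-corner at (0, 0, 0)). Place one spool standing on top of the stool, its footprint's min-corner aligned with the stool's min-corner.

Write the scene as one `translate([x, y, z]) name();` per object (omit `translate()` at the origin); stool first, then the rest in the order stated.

stool();
translate([0, 0, 423]) spool();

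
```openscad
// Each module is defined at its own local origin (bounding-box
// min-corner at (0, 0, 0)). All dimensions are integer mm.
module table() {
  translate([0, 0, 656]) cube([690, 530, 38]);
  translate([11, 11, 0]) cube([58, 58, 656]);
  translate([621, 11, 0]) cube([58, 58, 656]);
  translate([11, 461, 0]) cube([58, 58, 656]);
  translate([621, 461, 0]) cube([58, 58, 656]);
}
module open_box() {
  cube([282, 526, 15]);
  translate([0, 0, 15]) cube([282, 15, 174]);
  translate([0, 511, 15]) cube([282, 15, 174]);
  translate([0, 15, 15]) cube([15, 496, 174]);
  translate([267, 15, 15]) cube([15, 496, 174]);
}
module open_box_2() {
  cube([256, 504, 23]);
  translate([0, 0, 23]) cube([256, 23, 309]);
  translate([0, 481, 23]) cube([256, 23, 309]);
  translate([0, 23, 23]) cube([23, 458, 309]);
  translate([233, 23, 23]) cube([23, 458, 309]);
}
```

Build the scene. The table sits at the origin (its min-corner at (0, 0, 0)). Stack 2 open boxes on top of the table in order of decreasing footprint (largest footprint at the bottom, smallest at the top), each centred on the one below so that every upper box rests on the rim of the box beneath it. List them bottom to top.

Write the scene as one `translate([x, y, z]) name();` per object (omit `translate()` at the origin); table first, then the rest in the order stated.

table();
translate([204, 2, 694]) open_box();
translate([217, 13, 883]) open_box_2();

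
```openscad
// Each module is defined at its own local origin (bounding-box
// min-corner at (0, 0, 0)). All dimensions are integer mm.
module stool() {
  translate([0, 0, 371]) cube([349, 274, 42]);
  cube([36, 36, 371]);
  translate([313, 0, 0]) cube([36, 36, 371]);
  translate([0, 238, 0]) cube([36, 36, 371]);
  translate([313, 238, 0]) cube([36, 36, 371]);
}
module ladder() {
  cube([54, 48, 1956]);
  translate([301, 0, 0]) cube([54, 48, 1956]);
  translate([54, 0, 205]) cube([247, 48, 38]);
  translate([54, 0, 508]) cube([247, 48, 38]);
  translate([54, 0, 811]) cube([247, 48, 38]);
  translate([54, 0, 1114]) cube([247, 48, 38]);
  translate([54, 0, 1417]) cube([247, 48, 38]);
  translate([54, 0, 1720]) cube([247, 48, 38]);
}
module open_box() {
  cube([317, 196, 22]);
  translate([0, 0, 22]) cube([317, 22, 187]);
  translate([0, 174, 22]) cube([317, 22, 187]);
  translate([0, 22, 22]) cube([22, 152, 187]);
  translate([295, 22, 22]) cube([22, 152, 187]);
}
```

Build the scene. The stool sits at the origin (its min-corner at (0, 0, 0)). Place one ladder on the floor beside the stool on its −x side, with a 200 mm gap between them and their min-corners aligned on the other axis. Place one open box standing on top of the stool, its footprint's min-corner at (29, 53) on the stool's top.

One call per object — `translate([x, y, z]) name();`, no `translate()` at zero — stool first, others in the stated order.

stool();
translate([-555, 0, 0]) ladder();
translate([29, 53, 413]) open_box();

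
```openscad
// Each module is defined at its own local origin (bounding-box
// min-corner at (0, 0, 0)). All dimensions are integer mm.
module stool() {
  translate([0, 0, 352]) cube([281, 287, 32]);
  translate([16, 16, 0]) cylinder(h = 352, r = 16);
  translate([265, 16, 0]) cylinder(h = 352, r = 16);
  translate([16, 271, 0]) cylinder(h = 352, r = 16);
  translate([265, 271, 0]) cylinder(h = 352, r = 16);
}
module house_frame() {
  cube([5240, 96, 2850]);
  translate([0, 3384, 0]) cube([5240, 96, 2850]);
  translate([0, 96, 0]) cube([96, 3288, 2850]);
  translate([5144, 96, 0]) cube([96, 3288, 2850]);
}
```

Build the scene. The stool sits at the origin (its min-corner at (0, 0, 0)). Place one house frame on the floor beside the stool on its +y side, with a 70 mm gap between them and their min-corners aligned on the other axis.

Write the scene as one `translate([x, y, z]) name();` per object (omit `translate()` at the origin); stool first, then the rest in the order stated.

stool();
translate([0, 357, 0]) house_frame();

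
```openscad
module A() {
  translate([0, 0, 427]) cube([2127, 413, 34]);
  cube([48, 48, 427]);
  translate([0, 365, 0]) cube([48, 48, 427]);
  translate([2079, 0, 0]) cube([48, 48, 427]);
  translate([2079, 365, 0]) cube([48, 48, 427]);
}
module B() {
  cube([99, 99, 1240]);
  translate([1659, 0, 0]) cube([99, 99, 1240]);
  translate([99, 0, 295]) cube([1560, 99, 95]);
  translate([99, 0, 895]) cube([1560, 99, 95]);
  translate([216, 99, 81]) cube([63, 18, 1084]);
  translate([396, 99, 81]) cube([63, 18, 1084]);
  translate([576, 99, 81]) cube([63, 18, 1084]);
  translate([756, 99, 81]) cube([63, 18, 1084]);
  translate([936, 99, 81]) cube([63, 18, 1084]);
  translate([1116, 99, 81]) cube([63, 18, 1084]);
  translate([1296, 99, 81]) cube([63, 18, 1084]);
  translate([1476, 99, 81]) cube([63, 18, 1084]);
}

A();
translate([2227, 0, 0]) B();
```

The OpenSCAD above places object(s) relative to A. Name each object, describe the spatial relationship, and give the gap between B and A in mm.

The fence section's nearest face is 100 mm from the bench's +x face.

A is a bench. B is a fence section. The fence section is on the floor beside the bench on its +x side. The gap between the fence section and the bench is 100 mm.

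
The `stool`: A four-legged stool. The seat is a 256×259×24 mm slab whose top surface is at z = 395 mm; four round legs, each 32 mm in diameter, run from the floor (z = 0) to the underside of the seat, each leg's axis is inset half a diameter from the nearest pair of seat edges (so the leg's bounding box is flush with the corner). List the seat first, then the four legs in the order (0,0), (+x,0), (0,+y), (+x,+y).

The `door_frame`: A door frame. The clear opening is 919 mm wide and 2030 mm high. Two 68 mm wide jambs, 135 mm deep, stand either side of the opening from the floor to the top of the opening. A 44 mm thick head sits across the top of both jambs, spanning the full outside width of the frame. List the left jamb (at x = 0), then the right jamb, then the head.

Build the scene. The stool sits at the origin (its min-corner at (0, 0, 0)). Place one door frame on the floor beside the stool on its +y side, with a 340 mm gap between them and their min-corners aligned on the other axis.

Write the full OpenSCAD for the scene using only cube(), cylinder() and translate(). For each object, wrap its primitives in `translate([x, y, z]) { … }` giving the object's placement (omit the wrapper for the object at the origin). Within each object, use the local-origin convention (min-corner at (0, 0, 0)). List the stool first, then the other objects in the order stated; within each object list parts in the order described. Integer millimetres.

translate([0, 0, 371]) cube([256, 259, 24]);
translate([16, 16, 0]) cylinder(h = 371, r = 16);
translate([240, 16, 0]) cylinder(h = 371, r = 16);
translate([16, 243, 0]) cylinder(h = 371, r = 16);
translate([240, 243, 0]) cylinder(h = 371, r = 16);
translate([0, 599, 0]) {
  cube([68, 135, 2030]);
  translate([987, 0, 0]) cube([68, 135, 2030]);
  translate([0, 0, 2030]) cube([1055, 135, 44]);
}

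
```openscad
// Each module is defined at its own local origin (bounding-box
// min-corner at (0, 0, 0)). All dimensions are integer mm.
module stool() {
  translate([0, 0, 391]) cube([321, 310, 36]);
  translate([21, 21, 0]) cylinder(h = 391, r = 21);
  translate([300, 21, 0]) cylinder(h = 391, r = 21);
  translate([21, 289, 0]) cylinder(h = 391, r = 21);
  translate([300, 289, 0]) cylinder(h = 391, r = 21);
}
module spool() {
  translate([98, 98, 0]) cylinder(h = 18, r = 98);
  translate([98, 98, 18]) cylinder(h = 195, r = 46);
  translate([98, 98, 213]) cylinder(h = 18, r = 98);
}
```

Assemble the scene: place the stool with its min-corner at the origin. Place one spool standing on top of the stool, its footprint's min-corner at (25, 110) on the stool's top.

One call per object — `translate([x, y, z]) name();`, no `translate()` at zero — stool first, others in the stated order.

stool();
translate([25, 110, 427]) spool();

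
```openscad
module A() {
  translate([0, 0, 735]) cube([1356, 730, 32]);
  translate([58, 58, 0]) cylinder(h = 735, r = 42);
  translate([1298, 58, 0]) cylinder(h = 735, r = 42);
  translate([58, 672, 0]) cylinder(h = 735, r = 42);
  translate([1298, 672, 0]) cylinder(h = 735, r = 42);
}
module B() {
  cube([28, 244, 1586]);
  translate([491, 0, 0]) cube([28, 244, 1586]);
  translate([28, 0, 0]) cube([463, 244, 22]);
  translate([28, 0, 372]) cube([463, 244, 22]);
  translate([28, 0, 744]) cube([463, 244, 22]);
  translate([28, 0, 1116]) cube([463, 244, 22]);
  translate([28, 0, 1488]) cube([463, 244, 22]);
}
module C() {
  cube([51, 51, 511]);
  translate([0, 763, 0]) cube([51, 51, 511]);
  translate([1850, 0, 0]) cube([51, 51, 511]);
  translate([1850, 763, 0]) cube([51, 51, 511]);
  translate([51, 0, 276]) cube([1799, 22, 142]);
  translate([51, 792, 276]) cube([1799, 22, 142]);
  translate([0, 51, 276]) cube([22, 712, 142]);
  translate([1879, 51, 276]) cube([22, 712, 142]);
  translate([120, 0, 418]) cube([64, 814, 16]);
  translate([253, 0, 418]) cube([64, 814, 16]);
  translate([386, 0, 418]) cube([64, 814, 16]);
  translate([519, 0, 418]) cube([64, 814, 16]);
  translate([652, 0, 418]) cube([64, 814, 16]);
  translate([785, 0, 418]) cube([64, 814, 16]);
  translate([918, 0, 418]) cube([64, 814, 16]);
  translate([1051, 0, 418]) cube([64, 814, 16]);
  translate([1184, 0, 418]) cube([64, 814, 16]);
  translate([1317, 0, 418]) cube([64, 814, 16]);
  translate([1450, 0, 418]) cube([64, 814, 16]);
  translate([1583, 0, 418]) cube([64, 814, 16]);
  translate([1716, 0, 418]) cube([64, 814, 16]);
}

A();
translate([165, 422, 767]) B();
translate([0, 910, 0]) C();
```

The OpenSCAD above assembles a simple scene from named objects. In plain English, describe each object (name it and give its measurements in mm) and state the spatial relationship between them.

A is a table with a 1356×730 mm rectangular top, 32 mm thick, top surface at z = 767 mm, supported by four round legs of 84 mm diameter, each leg's bounding box inset 16 mm from the nearest pair of top edges, running from the floor.

B is an open bookshelf. Two side panels, each 28 mm thick, 244 mm deep and 1586 mm tall, stand 519 mm apart (outside-to-outside). Between them sit 5 shelves, each 22 mm thick and 244 mm deep, spanning the full gap between the sides. The bottom shelf rests on the floor (its underside at z = 0) and the clear gap between one shelf's top and the next shelf's underside is 350 mm.

C is a bed frame 1901 mm long (x) by 814 mm wide (y). Four 51×51 mm corner posts, 511 mm tall, at the corners of the footprint. Four rails of 22 mm thickness and 142 mm height run between adjacent posts with their undersides at z = 276 mm, their outer faces flush with the outside of the frame (the two x-running rails run between the posts' inner faces; the two y-running rails run between the posts' inner faces). 13 slats, each 64 mm wide (x) and 16 mm thick, lie across the top of the two x-running rails, running the full 814 mm width of the frame in y; the slats are evenly spaced along x between the inner faces of the end posts with equal gaps (rounded down to the nearest mm) at the −x end and between each pair — any rounding remainder accumulates at the +x end.

The bookshelf is on top of the table. The bed frame is on the floor beside the table on its +y side.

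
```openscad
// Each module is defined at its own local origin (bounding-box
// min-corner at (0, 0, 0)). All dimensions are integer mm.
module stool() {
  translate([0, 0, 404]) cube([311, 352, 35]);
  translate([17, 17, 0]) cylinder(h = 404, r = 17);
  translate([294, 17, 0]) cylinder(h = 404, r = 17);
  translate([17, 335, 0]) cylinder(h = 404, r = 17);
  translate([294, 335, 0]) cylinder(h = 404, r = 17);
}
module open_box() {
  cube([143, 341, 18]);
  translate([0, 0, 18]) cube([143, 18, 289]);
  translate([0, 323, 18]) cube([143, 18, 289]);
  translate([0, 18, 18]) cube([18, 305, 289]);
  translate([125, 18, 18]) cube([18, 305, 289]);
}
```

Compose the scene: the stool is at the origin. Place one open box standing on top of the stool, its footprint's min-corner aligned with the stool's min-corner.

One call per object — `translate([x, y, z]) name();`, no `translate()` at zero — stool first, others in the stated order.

stool();
translate([0, 0, 439]) open_box();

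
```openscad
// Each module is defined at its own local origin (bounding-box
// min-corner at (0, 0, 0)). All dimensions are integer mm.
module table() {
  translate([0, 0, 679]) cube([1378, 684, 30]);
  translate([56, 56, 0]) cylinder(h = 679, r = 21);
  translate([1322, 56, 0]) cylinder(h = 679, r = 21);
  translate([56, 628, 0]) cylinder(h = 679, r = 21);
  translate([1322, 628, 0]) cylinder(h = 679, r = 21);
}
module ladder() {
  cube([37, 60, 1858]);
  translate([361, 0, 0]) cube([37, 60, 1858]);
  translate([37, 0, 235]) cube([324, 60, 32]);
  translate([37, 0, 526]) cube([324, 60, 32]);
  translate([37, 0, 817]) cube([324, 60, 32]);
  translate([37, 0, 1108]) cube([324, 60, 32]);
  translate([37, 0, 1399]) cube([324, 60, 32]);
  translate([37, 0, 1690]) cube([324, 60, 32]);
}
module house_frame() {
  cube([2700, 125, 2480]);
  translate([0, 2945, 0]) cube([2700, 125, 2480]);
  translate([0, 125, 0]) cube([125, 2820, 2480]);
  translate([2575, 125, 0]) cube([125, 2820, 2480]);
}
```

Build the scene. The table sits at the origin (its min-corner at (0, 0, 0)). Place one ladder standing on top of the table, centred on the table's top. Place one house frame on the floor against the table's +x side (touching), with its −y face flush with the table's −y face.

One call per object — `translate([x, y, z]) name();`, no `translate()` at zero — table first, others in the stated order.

table();
translate([490, 312, 709]) ladder();
translate([1378, 0, 0]) house_frame();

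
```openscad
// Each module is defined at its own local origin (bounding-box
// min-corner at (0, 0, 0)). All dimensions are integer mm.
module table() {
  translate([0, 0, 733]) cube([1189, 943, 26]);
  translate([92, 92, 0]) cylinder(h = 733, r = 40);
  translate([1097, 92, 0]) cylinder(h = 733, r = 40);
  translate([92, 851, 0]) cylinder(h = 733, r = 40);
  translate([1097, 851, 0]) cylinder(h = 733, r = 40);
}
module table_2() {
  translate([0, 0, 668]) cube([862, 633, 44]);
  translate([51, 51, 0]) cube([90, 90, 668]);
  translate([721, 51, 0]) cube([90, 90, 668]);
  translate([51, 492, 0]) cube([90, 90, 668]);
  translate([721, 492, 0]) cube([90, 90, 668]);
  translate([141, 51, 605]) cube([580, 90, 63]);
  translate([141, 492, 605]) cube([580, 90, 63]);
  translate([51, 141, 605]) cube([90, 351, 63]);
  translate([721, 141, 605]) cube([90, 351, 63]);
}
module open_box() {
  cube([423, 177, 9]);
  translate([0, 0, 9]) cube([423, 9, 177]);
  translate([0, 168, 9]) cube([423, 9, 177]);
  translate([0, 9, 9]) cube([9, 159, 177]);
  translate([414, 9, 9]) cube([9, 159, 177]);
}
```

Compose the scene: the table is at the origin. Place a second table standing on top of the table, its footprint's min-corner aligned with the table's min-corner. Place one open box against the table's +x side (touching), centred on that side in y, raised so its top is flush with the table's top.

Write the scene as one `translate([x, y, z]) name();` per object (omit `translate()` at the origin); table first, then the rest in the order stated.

table();
translate([0, 0, 759]) table_2();
translate([1189, 383, 573]) open_box();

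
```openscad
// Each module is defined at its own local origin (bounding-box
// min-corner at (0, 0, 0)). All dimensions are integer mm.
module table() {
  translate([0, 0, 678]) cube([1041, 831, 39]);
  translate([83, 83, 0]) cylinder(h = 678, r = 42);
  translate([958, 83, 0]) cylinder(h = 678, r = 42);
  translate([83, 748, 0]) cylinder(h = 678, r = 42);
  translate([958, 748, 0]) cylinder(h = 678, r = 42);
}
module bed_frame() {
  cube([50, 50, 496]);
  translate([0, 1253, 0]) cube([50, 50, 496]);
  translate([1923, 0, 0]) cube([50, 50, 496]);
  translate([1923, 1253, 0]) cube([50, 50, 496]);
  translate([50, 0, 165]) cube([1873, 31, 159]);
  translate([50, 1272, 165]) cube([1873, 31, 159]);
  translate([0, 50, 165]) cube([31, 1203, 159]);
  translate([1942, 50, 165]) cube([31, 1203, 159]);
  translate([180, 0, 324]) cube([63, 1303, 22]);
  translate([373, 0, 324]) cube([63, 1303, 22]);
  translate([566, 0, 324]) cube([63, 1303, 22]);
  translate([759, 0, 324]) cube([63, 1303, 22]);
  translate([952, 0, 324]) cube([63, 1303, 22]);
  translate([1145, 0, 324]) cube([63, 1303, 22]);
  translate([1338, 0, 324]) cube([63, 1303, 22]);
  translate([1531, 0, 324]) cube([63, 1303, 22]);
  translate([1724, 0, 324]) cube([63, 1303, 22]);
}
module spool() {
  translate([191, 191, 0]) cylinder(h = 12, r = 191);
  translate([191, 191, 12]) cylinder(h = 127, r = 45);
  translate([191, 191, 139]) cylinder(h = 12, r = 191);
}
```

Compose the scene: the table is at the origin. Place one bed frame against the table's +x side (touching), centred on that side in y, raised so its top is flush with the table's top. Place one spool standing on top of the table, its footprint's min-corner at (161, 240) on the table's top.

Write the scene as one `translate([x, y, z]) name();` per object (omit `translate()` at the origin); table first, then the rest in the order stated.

table();
translate([1041, -236, 221]) bed_frame();
translate([161, 240, 717]) spool();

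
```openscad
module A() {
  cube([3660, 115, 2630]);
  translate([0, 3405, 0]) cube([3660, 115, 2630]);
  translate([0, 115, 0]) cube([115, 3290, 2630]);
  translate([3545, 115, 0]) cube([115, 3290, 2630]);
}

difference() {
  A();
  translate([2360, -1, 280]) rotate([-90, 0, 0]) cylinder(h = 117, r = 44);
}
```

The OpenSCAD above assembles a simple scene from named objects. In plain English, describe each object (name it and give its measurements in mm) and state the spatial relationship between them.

A is the wall frame of a small rectangular building: four walls, each 2630 mm tall and 115 mm thick, enclosing a footprint 3660 mm (x) by 3520 mm (y) outside-to-outside, with no floor or roof. The front and back walls (the −y and +y sides) span the full width; the two side walls fit between them.

The house frame has a circular hole of radius 44 mm through its front wall, centred at (x = 2360, z = 280).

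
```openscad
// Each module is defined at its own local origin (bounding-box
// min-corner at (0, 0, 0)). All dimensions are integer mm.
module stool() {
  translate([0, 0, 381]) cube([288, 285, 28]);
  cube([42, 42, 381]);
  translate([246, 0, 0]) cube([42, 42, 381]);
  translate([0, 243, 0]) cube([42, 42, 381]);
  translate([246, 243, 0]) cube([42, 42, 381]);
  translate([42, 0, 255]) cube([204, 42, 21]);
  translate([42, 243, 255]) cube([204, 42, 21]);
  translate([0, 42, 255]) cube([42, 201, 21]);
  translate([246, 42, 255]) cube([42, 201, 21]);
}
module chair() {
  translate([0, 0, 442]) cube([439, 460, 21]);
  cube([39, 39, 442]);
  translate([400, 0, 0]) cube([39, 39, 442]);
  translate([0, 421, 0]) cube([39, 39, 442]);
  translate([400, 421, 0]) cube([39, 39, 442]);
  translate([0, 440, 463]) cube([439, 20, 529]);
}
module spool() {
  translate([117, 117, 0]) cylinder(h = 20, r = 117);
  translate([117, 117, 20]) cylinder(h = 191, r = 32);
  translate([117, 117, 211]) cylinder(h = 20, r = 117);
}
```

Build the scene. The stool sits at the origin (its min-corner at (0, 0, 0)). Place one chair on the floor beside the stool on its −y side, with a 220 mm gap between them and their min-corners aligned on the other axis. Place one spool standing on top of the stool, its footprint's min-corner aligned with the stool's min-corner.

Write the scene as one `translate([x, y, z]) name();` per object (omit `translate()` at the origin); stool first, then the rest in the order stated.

stool();
translate([0, -680, 0]) chair();
translate([0, 0, 409]) spool();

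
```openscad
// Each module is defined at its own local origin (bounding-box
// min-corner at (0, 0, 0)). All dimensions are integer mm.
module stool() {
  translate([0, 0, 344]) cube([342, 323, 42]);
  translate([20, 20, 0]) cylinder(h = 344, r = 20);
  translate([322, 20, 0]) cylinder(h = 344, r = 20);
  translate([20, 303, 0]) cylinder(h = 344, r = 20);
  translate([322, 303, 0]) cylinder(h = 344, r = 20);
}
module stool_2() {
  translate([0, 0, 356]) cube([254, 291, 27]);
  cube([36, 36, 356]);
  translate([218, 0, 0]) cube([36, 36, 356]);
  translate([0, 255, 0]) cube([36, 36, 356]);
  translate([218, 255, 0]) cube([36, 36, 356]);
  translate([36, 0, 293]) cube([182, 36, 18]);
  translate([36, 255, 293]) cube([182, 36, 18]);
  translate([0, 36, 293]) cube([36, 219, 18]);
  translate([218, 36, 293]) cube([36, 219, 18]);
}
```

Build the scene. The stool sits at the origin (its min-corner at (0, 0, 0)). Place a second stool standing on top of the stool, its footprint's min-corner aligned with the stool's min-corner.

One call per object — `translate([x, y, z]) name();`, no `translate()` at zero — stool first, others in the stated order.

stool();
translate([0, 0, 386]) stool_2();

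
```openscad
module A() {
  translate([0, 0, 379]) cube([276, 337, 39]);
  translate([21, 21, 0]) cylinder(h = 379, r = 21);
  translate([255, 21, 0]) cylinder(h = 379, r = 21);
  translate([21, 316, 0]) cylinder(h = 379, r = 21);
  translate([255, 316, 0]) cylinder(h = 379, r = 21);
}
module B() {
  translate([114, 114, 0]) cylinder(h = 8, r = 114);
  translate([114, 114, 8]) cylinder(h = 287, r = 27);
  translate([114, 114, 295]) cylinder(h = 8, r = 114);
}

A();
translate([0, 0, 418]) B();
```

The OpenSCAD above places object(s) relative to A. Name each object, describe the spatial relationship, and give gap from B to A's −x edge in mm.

The spool's min-x is at 0; the stool's min-x is 0; gap = 0 mm.

A is a stool. B is a spool. The spool is on top of the stool. The gap from the spool to the stool's −x edge is 0 mm.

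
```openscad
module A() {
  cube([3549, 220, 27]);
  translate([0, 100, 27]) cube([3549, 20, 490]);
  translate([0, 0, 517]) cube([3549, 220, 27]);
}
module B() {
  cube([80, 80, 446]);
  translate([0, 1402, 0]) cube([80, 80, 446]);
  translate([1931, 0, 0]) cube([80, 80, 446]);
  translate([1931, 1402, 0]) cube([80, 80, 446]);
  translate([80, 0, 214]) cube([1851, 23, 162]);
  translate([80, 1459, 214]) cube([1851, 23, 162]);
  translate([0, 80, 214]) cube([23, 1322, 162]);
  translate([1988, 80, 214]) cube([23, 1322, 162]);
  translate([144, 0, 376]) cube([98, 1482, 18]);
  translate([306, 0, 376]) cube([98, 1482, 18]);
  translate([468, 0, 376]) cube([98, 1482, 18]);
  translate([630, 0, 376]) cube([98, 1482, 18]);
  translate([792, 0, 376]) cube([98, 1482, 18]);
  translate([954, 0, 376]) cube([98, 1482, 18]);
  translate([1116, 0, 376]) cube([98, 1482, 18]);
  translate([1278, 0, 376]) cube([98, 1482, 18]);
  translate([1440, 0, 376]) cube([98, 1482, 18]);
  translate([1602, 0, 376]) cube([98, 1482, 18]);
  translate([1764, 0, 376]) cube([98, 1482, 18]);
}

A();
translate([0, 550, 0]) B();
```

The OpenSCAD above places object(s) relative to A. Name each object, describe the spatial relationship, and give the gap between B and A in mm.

A is an I-beam. B is a bed frame. The bed frame is on the floor beside the I-beam on its +y side. The gap between the bed frame and the I-beam is 330 mm.

The bed frame's nearest face is 330 mm from the I-beam's +y face.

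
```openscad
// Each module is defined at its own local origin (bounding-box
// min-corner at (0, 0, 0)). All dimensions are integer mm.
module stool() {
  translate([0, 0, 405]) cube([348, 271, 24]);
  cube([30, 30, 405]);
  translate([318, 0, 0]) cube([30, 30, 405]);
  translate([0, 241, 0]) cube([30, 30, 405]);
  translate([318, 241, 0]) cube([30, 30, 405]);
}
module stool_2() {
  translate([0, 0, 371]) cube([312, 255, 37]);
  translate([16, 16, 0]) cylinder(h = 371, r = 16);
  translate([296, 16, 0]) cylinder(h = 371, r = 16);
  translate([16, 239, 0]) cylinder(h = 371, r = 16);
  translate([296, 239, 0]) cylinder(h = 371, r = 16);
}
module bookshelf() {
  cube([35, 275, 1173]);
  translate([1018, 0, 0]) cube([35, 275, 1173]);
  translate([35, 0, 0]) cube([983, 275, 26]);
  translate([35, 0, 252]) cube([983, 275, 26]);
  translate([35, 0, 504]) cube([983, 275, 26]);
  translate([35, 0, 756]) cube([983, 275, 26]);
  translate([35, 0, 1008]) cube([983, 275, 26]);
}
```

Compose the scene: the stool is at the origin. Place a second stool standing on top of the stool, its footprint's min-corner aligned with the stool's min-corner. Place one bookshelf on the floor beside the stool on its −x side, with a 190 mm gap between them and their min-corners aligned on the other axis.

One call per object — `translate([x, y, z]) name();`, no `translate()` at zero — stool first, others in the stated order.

stool();
translate([0, 0, 429]) stool_2();
translate([-1243, 0, 0]) bookshelf();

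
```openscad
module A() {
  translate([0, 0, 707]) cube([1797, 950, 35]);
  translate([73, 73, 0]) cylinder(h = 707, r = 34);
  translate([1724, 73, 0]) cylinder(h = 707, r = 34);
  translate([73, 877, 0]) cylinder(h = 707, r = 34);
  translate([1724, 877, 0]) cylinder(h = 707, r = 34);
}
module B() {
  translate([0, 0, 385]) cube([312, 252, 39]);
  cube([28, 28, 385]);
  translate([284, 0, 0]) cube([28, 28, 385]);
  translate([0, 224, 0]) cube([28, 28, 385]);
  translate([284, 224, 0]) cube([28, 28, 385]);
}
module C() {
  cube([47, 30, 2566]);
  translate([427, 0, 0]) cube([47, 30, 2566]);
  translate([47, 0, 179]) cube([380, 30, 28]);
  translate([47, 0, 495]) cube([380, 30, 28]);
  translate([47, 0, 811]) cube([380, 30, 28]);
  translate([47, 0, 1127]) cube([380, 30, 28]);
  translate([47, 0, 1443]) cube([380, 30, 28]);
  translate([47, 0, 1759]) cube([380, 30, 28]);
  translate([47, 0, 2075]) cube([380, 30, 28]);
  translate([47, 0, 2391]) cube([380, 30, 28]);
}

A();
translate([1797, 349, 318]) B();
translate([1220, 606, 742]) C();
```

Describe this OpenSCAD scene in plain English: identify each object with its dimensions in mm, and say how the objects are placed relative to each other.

A is a rectangular dining table. The top is 1797×950×35 mm with its upper surface at z = 742 mm. It stands on four round legs of 68 mm diameter, each leg's bounding box inset 39 mm from the nearest pair of top edges, running from the floor to the underside of the top.

B is a four-legged stool. The seat is a 312×252×39 mm slab whose top surface is at z = 424 mm; four square legs, each 28×28 mm in cross-section, run from the floor (z = 0) to the underside of the seat, each flush with a corner of the seat.

C is a straight ladder. Two 47×30 mm vertical rails, 2566 mm tall, stand 474 mm apart (outside-to-outside) with their front faces coplanar on the −y side. 8 rungs, each 30 mm deep and 28 mm tall, span between the inner faces of the rails, front faces flush with the rails. The lowest rung's underside is at z = 179 mm and rungs are spaced 316 mm apart (underside to underside).

The stool is beside the table with their tops flush at z = 742. The ladder is on top of the table.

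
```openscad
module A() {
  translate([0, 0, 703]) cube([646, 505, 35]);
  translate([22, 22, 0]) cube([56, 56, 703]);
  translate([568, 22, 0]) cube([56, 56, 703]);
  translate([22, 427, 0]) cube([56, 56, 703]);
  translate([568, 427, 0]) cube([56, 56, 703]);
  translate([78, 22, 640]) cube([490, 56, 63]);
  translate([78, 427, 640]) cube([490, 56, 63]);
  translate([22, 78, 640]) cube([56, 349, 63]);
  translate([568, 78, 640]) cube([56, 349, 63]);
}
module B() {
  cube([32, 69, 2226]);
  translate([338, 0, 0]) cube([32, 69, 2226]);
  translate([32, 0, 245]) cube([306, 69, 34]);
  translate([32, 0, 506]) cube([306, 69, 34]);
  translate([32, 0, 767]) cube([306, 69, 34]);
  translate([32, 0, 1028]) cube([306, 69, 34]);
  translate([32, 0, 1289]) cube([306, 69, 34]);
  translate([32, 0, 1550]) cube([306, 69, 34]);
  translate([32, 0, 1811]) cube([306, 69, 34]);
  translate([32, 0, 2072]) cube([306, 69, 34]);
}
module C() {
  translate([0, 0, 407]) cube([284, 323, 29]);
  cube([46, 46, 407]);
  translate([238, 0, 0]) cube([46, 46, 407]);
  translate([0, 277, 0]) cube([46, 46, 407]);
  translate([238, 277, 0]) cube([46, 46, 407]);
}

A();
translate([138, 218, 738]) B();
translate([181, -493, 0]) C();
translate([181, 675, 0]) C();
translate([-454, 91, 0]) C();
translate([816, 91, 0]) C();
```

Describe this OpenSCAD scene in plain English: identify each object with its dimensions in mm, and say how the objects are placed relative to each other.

A is a table with a 646×505 mm rectangular top, 35 mm thick, top surface at z = 738 mm, supported by four 56×56 mm square legs, each inset 22 mm from the nearest pair of top edges, running from the floor. Four apron rails, 56 mm thick and 63 mm tall, run between adjacent legs with their top edges flush with the underside of the top and their outer faces flush with the legs' outer faces.

B is a straight ladder. Two 32×69 mm vertical rails, 2226 mm tall, stand 370 mm apart (outside-to-outside) with their front faces coplanar on the −y side. 8 rungs, each 69 mm deep and 34 mm tall, span between the inner faces of the rails, front faces flush with the rails. The lowest rung's underside is at z = 245 mm and rungs are spaced 261 mm apart (underside to underside).

C is a four-legged stool. The seat is 284×323 mm, 29 mm thick, top at z = 436 mm. It stands on four square legs, each 46×46 mm in cross-section, from z = 0 to the seat underside, each flush with a corner of the seat.

The ladder is on top of the table, centred. Four stools sit around the table at the −y, +y, −x, +x sides.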